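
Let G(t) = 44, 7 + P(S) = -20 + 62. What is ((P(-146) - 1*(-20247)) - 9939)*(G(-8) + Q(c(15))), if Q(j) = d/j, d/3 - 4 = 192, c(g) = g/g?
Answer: 6536776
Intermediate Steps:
P(S) = 35 (P(S) = -7 + (-20 + 62) = -7 + 42 = 35)
c(g) = 1
d = 588 (d = 12 + 3*192 = 12 + 576 = 588)
Q(j) = 588/j
((P(-146) - 1*(-20247)) - 9939)*(G(-8) + Q(c(15))) = ((35 - 1*(-20247)) - 9939)*(44 + 588/1) = ((35 + 20247) - 9939)*(44 + 588*1) = (20282 - 9939)*(44 + 588) = 10343*632 = 6536776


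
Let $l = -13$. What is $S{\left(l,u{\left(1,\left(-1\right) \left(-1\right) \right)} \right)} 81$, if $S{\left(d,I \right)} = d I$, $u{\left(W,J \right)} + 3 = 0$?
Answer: $3159$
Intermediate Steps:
$u{\left(W,J \right)} = -3$ ($u{\left(W,J \right)} = -3 + 0 = -3$)
$S{\left(d,I \right)} = I d$
$S{\left(l,u{\left(1,\left(-1\right) \left(-1\right) \right)} \right)} 81 = \left(-3\right) \left(-13\right) 81 = 39 \cdot 81 = 3159$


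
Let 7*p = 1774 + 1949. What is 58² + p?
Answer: 27271/7 ≈ 3895.9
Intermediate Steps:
p = 3723/7 (p = (1774 + 1949)/7 = (⅐)*3723 = 3723/7 ≈ 531.86)
58² + p = 58² + 3723/7 = 3364 + 3723/7 = 27271/7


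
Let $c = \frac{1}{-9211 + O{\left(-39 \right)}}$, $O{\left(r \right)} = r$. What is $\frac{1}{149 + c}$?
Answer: $\frac{9250}{1378249} \approx 0.0067114$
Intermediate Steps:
$c = - \frac{1}{9250}$ ($c = \frac{1}{-9211 - 39} = \frac{1}{-9250} = - \frac{1}{9250} \approx -0.00010811$)
$\frac{1}{149 + c} = \frac{1}{149 - \frac{1}{9250}} = \frac{1}{\frac{1378249}{9250}} = \frac{9250}{1378249}$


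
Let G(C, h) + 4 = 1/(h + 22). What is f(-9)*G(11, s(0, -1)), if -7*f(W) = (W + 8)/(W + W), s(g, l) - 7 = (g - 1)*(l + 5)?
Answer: 11/350 ≈ 0.031429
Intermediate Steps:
s(g, l) = 7 + (-1 + g)*(5 + l) (s(g, l) = 7 + (g - 1)*(l + 5) = 7 + (-1 + g)*(5 + l))
G(C, h) = -4 + 1/(22 + h) (G(C, h) = -4 + 1/(h + 22) = -4 + 1/(22 + h))
f(W) = -(8 + W)/(14*W) (f(W) = -(W + 8)/(7*(W + W)) = -(8 + W)/(7*(2*W)) = -(8 + W)*1/(2*W)/7 = -(8 + W)/(14*W))
f(-9)*G(11, s(0, -1)) = ((1/14)*(-8 - 1*(-9))/(-9))*((-87 - 4*(2 - 1*(-1) + 5*0 + 0*(-1)))/(22 + (2 - 1*(-1) + 5*0 + 0*(-1)))) = ((1/14)*(-⅑)*(-8 + 9))*((-87 - 4*(2 + 1 + 0 + 0))/(22 + (2 + 1 + 0 + 0))) = ((1/14)*(-⅑)*1)*((-87 - 4*3)/(22 + 3)) = -(-87 - 12)/(126*25) = -(-99)/3150 = -1/126*(-99/25) = 11/350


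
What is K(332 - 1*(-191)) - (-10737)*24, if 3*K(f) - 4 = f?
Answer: 773591/3 ≈ 2.5786e+5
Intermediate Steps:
K(f) = 4/3 + f/3
K(332 - 1*(-191)) - (-10737)*24 = (4/3 + (332 - 1*(-191))/3) - (-10737)*24 = (4/3 + (332 + 191)/3) - 1*(-257688) = (4/3 + (1/3)*523) + 257688 = (4/3 + 523/3) + 257688 = 527/3 + 257688 = 773591/3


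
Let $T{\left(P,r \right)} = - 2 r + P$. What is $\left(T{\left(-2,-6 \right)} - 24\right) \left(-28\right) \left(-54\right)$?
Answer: $-21168$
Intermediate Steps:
$T{\left(P,r \right)} = P - 2 r$
$\left(T{\left(-2,-6 \right)} - 24\right) \left(-28\right) \left(-54\right) = \left(\left(-2 - -12\right) - 24\right) \left(-28\right) \left(-54\right) = \left(\left(-2 + 12\right) - 24\right) \left(-28\right) \left(-54\right) = \left(10 - 24\right) \left(-28\right) \left(-54\right) = \left(-14\right) \left(-28\right) \left(-54\right) = 392 \left(-54\right) = -21168$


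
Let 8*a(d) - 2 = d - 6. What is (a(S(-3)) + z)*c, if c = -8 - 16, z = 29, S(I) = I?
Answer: -675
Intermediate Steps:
a(d) = -½ + d/8 (a(d) = ¼ + (d - 6)/8 = ¼ + (-6 + d)/8 = ¼ + (-¾ + d/8) = -½ + d/8)
c = -24
(a(S(-3)) + z)*c = ((-½ + (⅛)*(-3)) + 29)*(-24) = ((-½ - 3/8) + 29)*(-24) = (-7/8 + 29)*(-24) = (225/8)*(-24) = -675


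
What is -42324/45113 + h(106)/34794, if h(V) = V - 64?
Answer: -245121085/261610287 ≈ -0.93697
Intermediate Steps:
h(V) = -64 + V
-42324/45113 + h(106)/34794 = -42324/45113 + (-64 + 106)/34794 = -42324*1/45113 + 42*(1/34794) = -42324/45113 + 7/5799 = -245121085/261610287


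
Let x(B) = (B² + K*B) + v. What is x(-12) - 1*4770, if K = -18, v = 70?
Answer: -4340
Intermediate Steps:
x(B) = 70 + B² - 18*B (x(B) = (B² - 18*B) + 70 = 70 + B² - 18*B)
x(-12) - 1*4770 = (70 + (-12)² - 18*(-12)) - 1*4770 = (70 + 144 + 216) - 4770 = 430 - 4770 = -4340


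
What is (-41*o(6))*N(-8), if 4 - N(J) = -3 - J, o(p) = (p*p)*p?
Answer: 8856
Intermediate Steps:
o(p) = p**3 (o(p) = p**2*p = p**3)
N(J) = 7 + J (N(J) = 4 - (-3 - J) = 4 + (3 + J) = 7 + J)
(-41*o(6))*N(-8) = (-41*6**3)*(7 - 8) = -41*216*(-1) = -8856*(-1) = 8856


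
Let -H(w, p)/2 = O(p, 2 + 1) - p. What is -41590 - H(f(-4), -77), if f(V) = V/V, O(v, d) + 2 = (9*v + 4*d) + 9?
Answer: -42784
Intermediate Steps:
O(v, d) = 7 + 4*d + 9*v (O(v, d) = -2 + ((9*v + 4*d) + 9) = -2 + ((4*d + 9*v) + 9) = -2 + (9 + 4*d + 9*v) = 7 + 4*d + 9*v)
f(V) = 1
H(w, p) = -38 - 16*p (H(w, p) = -2*((7 + 4*(2 + 1) + 9*p) - p) = -2*((7 + 4*3 + 9*p) - p) = -2*((7 + 12 + 9*p) - p) = -2*((19 + 9*p) - p) = -2*(19 + 8*p) = -38 - 16*p)
-41590 - H(f(-4), -77) = -41590 - (-38 - 16*(-77)) = -41590 - (-38 + 1232) = -41590 - 1*1194 = -41590 - 1194 = -42784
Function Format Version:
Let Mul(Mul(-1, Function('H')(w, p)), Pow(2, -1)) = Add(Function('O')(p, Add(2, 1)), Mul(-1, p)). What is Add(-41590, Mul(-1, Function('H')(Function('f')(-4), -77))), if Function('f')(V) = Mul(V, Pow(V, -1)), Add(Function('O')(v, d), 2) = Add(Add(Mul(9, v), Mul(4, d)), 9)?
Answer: -42784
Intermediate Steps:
Function('O')(v, d) = Add(7, Mul(4, d), Mul(9, v)) (Function('O')(v, d) = Add(-2, Add(Add(Mul(9, v), Mul(4, d)), 9)) = Add(-2, Add(Add(Mul(4, d), Mul(9, v)), 9)) = Add(-2, Add(9, Mul(4, d), Mul(9, v))) = Add(7, Mul(4, d), Mul(9, v)))
Function('f')(V) = 1
Function('H')(w, p) = Add(-38, Mul(-16, p)) (Function('H')(w, p) = Mul(-2, Add(Add(7, Mul(4, Add(2, 1)), Mul(9, p)), Mul(-1, p))) = Mul(-2, Add(Add(7, Mul(4, 3), Mul(9, p)), Mul(-1, p))) = Mul(-2, Add(Add(7, 12, Mul(9, p)), Mul(-1, p))) = Mul(-2, Add(Add(19, Mul(9, p)), Mul(-1, p))) = Mul(-2, Add(19, Mul(8, p))) = Add(-38, Mul(-16, p)))
Add(-41590, Mul(-1, Function('H')(Function('f')(-4), -77))) = Add(-41590, Mul(-1, Add(-38, Mul(-16, -77)))) = Add(-41590, Mul(-1, Add(-38, 1232))) = Add(-41590, Mul(-1, 1194)) = Add(-41590, -1194) = -42784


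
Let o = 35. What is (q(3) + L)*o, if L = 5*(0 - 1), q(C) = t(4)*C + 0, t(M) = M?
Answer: 245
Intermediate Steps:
q(C) = 4*C (q(C) = 4*C + 0 = 4*C)
L = -5 (L = 5*(-1) = -5)
(q(3) + L)*o = (4*3 - 5)*35 = (12 - 5)*35 = 7*35 = 245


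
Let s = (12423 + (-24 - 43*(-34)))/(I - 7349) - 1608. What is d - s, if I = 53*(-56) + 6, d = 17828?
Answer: 200418457/10311 ≈ 19437.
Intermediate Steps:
I = -2962 (I = -2968 + 6 = -2962)
s = -16593949/10311 (s = (12423 + (-24 - 43*(-34)))/(-2962 - 7349) - 1608 = (12423 + (-24 + 1462))/(-10311) - 1608 = (12423 + 1438)*(-1/10311) - 1608 = 13861*(-1/10311) - 1608 = -13861/10311 - 1608 = -16593949/10311 ≈ -1609.3)
d - s = 17828 - 1*(-16593949/10311) = 17828 + 16593949/10311 = 200418457/10311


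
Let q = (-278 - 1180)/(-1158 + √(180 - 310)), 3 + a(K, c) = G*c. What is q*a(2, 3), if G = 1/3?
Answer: -1688364/670547 - 1458*I*√130/670547 ≈ -2.5179 - 0.024791*I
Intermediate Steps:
G = ⅓ ≈ 0.33333
a(K, c) = -3 + c/3
q = -1458/(-1158 + I*√130) (q = -1458/(-1158 + √(-130)) = -1458/(-1158 + I*√130) ≈ 1.2589 + 0.012396*I)
q*a(2, 3) = (844182/670547 + 729*I*√130/670547)*(-3 + (⅓)*3) = (844182/670547 + 729*I*√130/670547)*(-3 + 1) = (844182/670547 + 729*I*√130/670547)*(-2) = -1688364/670547 - 1458*I*√130/670547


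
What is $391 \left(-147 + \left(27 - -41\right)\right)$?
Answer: $-30889$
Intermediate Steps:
$391 \left(-147 + \left(27 - -41\right)\right) = 391 \left(-147 + \left(27 + 41\right)\right) = 391 \left(-147 + 68\right) = 391 \left(-79\right) = -30889$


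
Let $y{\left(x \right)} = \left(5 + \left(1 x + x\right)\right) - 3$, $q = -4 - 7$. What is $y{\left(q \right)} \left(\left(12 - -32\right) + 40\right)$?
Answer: $-1680$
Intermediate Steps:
$q = -11$ ($q = -4 - 7 = -11$)
$y{\left(x \right)} = 2 + 2 x$ ($y{\left(x \right)} = \left(5 + \left(x + x\right)\right) - 3 = \left(5 + 2 x\right) - 3 = 2 + 2 x$)
$y{\left(q \right)} \left(\left(12 - -32\right) + 40\right) = \left(2 + 2 \left(-11\right)\right) \left(\left(12 - -32\right) + 40\right) = \left(2 - 22\right) \left(\left(12 + 32\right) + 40\right) = - 20 \left(44 + 40\right) = \left(-20\right) 84 = -1680$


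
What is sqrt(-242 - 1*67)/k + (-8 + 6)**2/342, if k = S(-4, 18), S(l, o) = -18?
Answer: 2/171 - I*sqrt(309)/18 ≈ 0.011696 - 0.97658*I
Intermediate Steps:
k = -18
sqrt(-242 - 1*67)/k + (-8 + 6)**2/342 = sqrt(-242 - 1*67)/(-18) + (-8 + 6)**2/342 = sqrt(-242 - 67)*(-1/18) + (-2)**2*(1/342) = sqrt(-309)*(-1/18) + 4*(1/342) = (I*sqrt(309))*(-1/18) + 2/171 = -I*sqrt(309)/18 + 2/171 = 2/171 - I*sqrt(309)/18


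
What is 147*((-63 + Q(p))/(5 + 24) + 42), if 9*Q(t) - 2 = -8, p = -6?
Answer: 169687/29 ≈ 5851.3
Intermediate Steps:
Q(t) = -⅔ (Q(t) = 2/9 + (⅑)*(-8) = 2/9 - 8/9 = -⅔)
147*((-63 + Q(p))/(5 + 24) + 42) = 147*((-63 - ⅔)/(5 + 24) + 42) = 147*(-191/3/29 + 42) = 147*(-191/3*1/29 + 42) = 147*(-191/87 + 42) = 147*(3463/87) = 169687/29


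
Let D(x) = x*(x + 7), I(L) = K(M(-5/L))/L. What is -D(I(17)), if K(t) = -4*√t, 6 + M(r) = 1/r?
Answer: 752/1445 + 28*I*√235/85 ≈ 0.52042 + 5.0498*I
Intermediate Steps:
M(r) = -6 + 1/r
I(L) = -4*√(-6 - L/5)/L (I(L) = (-4*√(-6 + 1/(-5/L)))/L = (-4*√(-6 - L/5))/L = -4*√(-6 - L/5)/L)
D(x) = x*(7 + x)
-D(I(17)) = -(-⅘*√(-150 - 5*17)/17)*(7 - ⅘*√(-150 - 5*17)/17) = -(-⅘*1/17*√(-150 - 85))*(7 - ⅘*1/17*√(-150 - 85)) = -(-⅘*1/17*√(-235))*(7 - ⅘*1/17*√(-235)) = -(-⅘*1/17*I*√235)*(7 - ⅘*1/17*I*√235) = -(-4*I*√235/85)*(7 - 4*I*√235/85) = -(-4)*I*√235*(7 - 4*I*√235/85)/85 = 4*I*√235*(7 - 4*I*√235/85)/85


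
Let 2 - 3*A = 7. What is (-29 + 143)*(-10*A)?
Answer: 1900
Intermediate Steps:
A = -5/3 (A = 2/3 - 1/3*7 = 2/3 - 7/3 = -5/3 ≈ -1.6667)
(-29 + 143)*(-10*A) = (-29 + 143)*(-10*(-5/3)) = 114*(50/3) = 1900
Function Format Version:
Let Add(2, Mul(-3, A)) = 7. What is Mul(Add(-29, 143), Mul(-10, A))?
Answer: 1900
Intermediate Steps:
A = Rational(-5, 3) (A = Add(Rational(2, 3), Mul(Rational(-1, 3), 7)) = Add(Rational(2, 3), Rational(-7, 3)) = Rational(-5, 3) ≈ -1.6667)
Mul(Add(-29, 143), Mul(-10, A)) = Mul(Add(-29, 143), Mul(-10, Rational(-5, 3))) = Mul(114, Rational(50, 3)) = 1900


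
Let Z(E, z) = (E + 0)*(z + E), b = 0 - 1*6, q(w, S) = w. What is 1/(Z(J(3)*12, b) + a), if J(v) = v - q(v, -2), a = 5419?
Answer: 1/5419 ≈ 0.00018454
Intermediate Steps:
J(v) = 0 (J(v) = v - v = 0)
b = -6 (b = 0 - 6 = -6)
Z(E, z) = E*(E + z)
1/(Z(J(3)*12, b) + a) = 1/((0*12)*(0*12 - 6) + 5419) = 1/(0*(0 - 6) + 5419) = 1/(0*(-6) + 5419) = 1/(0 + 5419) = 1/5419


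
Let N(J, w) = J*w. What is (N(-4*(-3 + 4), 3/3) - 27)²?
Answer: 961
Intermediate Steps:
(N(-4*(-3 + 4), 3/3) - 27)² = ((-4*(-3 + 4))*(3/3) - 27)² = ((-4*1)*(3*(⅓)) - 27)² = (-4*1 - 27)² = (-4 - 27)² = (-31)² = 961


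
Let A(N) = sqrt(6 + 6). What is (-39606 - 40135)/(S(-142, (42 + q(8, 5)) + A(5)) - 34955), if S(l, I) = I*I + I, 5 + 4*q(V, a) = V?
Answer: 675135788528/279990495097 + 3531569408*sqrt(3)/279990495097 ≈ 2.4331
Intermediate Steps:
A(N) = 2*sqrt(3) (A(N) = sqrt(12) = 2*sqrt(3))
q(V, a) = -5/4 + V/4
S(l, I) = I + I**2 (S(l, I) = I**2 + I = I + I**2)
(-39606 - 40135)/(S(-142, (42 + q(8, 5)) + A(5)) - 34955) = (-39606 - 40135)/(((42 + (-5/4 + (1/4)*8)) + 2*sqrt(3))*(1 + ((42 + (-5/4 + (1/4)*8)) + 2*sqrt(3))) - 34955) = -79741/(((42 + (-5/4 + 2)) + 2*sqrt(3))*(1 + ((42 + (-5/4 + 2)) + 2*sqrt(3))) - 34955) = -79741/(((42 + 3/4) + 2*sqrt(3))*(1 + ((42 + 3/4) + 2*sqrt(3))) - 34955) = -79741/((171/4 + 2*sqrt(3))*(1 + (171/4 + 2*sqrt(3))) - 34955) = -79741/((171/4 + 2*sqrt(3))*(175/4 + 2*sqrt(3)) - 34955) = -79741/(-34955 + (171/4 + 2*sqrt(3))*(175/4 + 2*sqrt(3)))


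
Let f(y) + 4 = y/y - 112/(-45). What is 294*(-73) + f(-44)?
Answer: -965813/45 ≈ -21463.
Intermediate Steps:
f(y) = -23/45 (f(y) = -4 + (y/y - 112/(-45)) = -4 + (1 - 112*(-1/45)) = -4 + (1 + 112/45) = -4 + 157/45 = -23/45)
294*(-73) + f(-44) = 294*(-73) - 23/45 = -21462 - 23/45 = -965813/45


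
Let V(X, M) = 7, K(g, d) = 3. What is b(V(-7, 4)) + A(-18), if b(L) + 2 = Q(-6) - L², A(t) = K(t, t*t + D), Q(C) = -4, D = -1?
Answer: -52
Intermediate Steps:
A(t) = 3
b(L) = -6 - L² (b(L) = -2 + (-4 - L²) = -6 - L²)
b(V(-7, 4)) + A(-18) = (-6 - 1*7²) + 3 = (-6 - 1*49) + 3 = (-6 - 49) + 3 = -55 + 3 = -52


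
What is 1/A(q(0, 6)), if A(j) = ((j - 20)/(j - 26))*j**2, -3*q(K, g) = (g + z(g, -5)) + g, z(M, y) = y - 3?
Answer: 369/512 ≈ 0.72070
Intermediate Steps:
z(M, y) = -3 + y
q(K, g) = 8/3 - 2*g/3 (q(K, g) = -((g + (-3 - 5)) + g)/3 = -((g - 8) + g)/3 = -((-8 + g) + g)/3 = -(-8 + 2*g)/3 = 8/3 - 2*g/3)
A(j) = j**2*(-20 + j)/(-26 + j) (A(j) = ((-20 + j)/(-26 + j))*j**2 = j**2*(-20 + j)/(-26 + j))
1/A(q(0, 6)) = 1/((8/3 - 2/3*6)**2*(-20 + (8/3 - 2/3*6))/(-26 + (8/3 - 2/3*6))) = 1/((8/3 - 4)**2*(-20 + (8/3 - 4))/(-26 + (8/3 - 4))) = 1/((-4/3)**2*(-20 - 4/3)/(-26 - 4/3)) = 1/((16/9)*(-64/3)/(-82/3)) = 1/((16/9)*(-3/82)*(-64/3)) = 1/(512/369) = 369/512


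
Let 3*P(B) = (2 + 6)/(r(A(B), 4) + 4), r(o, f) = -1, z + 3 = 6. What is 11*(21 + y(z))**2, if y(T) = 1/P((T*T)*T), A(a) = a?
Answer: 344619/64 ≈ 5384.7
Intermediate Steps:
z = 3 (z = -3 + 6 = 3)
P(B) = 8/9 (P(B) = ((2 + 6)/(-1 + 4))/3 = (8/3)/3 = (8*(1/3))/3 = (1/3)*(8/3) = 8/9)
y(T) = 9/8 (y(T) = 1/(8/9) = 9/8)
11*(21 + y(z))**2 = 11*(21 + 9/8)**2 = 11*(177/8)**2 = 11*(31329/64) = 344619/64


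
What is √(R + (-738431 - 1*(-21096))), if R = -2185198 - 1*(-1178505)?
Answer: 2*I*√431007 ≈ 1313.0*I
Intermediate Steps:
R = -1006693 (R = -2185198 + 1178505 = -1006693)
√(R + (-738431 - 1*(-21096))) = √(-1006693 + (-738431 - 1*(-21096))) = √(-1006693 + (-738431 + 21096)) = √(-1006693 - 717335) = √(-1724028) = 2*I*√431007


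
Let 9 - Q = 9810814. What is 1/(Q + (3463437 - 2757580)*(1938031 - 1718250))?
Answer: 1/155124146512 ≈ 6.4464e-12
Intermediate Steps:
Q = -9810805 (Q = 9 - 1*9810814 = 9 - 9810814 = -9810805)
1/(Q + (3463437 - 2757580)*(1938031 - 1718250)) = 1/(-9810805 + (3463437 - 2757580)*(1938031 - 1718250)) = 1/(-9810805 + 705857*219781) = 1/(-9810805 + 155133957317) = 1/155124146512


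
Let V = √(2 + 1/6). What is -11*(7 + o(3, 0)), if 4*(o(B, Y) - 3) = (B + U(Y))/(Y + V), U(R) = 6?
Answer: -110 - 99*√78/52 ≈ -126.81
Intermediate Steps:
V = √78/6 (V = √(2 + ⅙) = √(13/6) = √78/6 ≈ 1.4720)
o(B, Y) = 3 + (6 + B)/(4*(Y + √78/6)) (o(B, Y) = 3 + ((B + 6)/(Y + √78/6))/4 = 3 + ((6 + B)/(Y + √78/6))/4 = 3 + (6 + B)/(4*(Y + √78/6)))
-11*(7 + o(3, 0)) = -11*(7 + 3*(6 + 3 + 2*√78 + 12*0)/(2*(√78 + 6*0))) = -11*(7 + 3*(6 + 3 + 2*√78 + 0)/(2*(√78 + 0))) = -11*(7 + 3*(9 + 2*√78)/(2*(√78))) = -11*(7 + 3*(√78/78)*(9 + 2*√78)/2) = -11*(7 + √78*(9 + 2*√78)/52) = -77 - 11*√78*(9 + 2*√78)/52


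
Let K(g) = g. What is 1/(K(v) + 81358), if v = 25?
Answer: 1/81383 ≈ 1.2288e-5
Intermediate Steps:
1/(K(v) + 81358) = 1/(25 + 81358) = 1/81383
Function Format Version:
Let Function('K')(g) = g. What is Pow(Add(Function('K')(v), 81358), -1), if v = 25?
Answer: Rational(1, 81383) ≈ 1.2288e-5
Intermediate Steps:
Pow(Add(Function('K')(v), 81358), -1) = Pow(Add(25, 81358), -1) = Pow(81383, -1) = Rational(1, 81383)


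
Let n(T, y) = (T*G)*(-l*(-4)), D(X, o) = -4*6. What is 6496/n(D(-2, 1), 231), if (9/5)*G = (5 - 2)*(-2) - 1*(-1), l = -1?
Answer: -609/25 ≈ -24.360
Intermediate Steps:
D(X, o) = -24
G = -25/9 (G = 5*((5 - 2)*(-2) - 1*(-1))/9 = 5*(3*(-2) + 1)/9 = 5*(-6 + 1)/9 = (5/9)*(-5) = -25/9 ≈ -2.7778)
n(T, y) = 100*T/9 (n(T, y) = (T*(-25/9))*(-1*(-1)*(-4)) = (-25*T/9)*(1*(-4)) = -25*T/9*(-4) = 100*T/9)
6496/n(D(-2, 1), 231) = 6496/(((100/9)*(-24))) = 6496/(-800/3) = 6496*(-3/800) = -609/25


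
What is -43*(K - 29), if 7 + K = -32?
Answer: 2924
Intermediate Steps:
K = -39 (K = -7 - 32 = -39)
-43*(K - 29) = -43*(-39 - 29) = -43*(-68) = 2924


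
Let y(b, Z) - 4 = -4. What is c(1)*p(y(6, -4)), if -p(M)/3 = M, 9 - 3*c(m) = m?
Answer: 0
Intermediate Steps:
y(b, Z) = 0 (y(b, Z) = 4 - 4 = 0)
c(m) = 3 - m/3
p(M) = -3*M
c(1)*p(y(6, -4)) = (3 - ⅓*1)*(-3*0) = (3 - ⅓)*0 = (8/3)*0 = 0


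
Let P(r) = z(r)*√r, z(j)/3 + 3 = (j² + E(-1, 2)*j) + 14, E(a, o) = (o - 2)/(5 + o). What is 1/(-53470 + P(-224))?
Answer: -26735/2540314369202 - 150561*I*√14/1270157184601 ≈ -1.0524e-8 - 4.4353e-7*I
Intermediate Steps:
E(a, o) = (-2 + o)/(5 + o)
z(j) = 33 + 3*j² (z(j) = -9 + 3*((j² + ((-2 + 2)/(5 + 2))*j) + 14) = -9 + 3*((j² + (0/7)*j) + 14) = -9 + 3*((j² + ((⅐)*0)*j) + 14) = -9 + 3*((j² + 0*j) + 14) = -9 + 3*((j² + 0) + 14) = -9 + 3*(j² + 14) = -9 + 3*(14 + j²) = -9 + (42 + 3*j²) = 33 + 3*j²)
P(r) = √r*(33 + 3*r²) (P(r) = (33 + 3*r²)*√r = √r*(33 + 3*r²))
1/(-53470 + P(-224)) = 1/(-53470 + 3*√(-224)*(11 + (-224)²)) = 1/(-53470 + 3*(4*I*√14)*(11 + 50176)) = 1/(-53470 + 3*(4*I*√14)*50187) = 1/(-53470 + 602244*I*√14)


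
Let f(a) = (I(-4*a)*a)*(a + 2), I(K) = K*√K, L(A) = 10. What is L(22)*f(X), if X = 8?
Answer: -102400*I*√2 ≈ -1.4482e+5*I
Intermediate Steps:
I(K) = K^(3/2)
f(a) = 8*a*(-a)^(3/2)*(2 + a) (f(a) = ((-4*a)^(3/2)*a)*(a + 2) = ((8*(-a)^(3/2))*a)*(2 + a) = (8*a*(-a)^(3/2))*(2 + a) = 8*a*(-a)^(3/2)*(2 + a))
L(22)*f(X) = 10*(8*(-1*8)^(5/2)*(-2 - 1*8)) = 10*(8*(-8)^(5/2)*(-2 - 8)) = 10*(8*(128*I*√2)*(-10)) = 10*(-10240*I*√2) = -102400*I*√2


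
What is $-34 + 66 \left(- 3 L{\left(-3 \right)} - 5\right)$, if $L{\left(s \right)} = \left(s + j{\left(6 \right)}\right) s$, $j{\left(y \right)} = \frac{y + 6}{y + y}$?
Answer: $-1552$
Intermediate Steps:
$j{\left(y \right)} = \frac{6 + y}{2 y}$
$L{\left(s \right)} = s \left(1 + s\right)$ ($L{\left(s \right)} = \left(s + \frac{6 + 6}{2 \cdot 6}\right) s = \left(s + \frac{1}{2} \cdot \frac{1}{6} \cdot 12\right) s = \left(s + 1\right) s = \left(1 + s\right) s = s \left(1 + s\right)$)
$-34 + 66 \left(- 3 L{\left(-3 \right)} - 5\right) = -34 + 66 \left(- 3 \left(- 3 \left(1 - 3\right)\right) - 5\right) = -34 + 66 \left(- 3 \left(\left(-3\right) \left(-2\right)\right) - 5\right) = -34 + 66 \left(\left(-3\right) 6 - 5\right) = -34 + 66 \left(-18 - 5\right) = -34 + 66 \left(-23\right) = -34 - 1518 = -1552$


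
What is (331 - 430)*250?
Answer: -24750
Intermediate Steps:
(331 - 430)*250 = -99*250 = -24750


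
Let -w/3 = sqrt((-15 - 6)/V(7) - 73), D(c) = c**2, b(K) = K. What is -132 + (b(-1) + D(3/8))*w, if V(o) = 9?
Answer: -132 + 55*I*sqrt(678)/64 ≈ -132.0 + 22.377*I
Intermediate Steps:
w = -I*sqrt(678) (w = -3*sqrt((-15 - 6)/9 - 73) = -3*sqrt(-21*1/9 - 73) = -3*sqrt(-7/3 - 73) = -I*sqrt(678) ≈ -26.038*I)
-132 + (b(-1) + D(3/8))*w = -132 + (-1 + (3/8)**2)*(-I*sqrt(678)) = -132 + (-1 + 9/64)*(-I*sqrt(678)) = -132 - (-55)*I*sqrt(678)/64 = -132 + 55*I*sqrt(678)/64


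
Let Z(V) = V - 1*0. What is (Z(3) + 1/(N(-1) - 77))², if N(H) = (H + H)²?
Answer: 47524/5329 ≈ 8.9180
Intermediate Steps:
Z(V) = V (Z(V) = V + 0 = V)
N(H) = 4*H² (N(H) = (2*H)² = 4*H²)
(Z(3) + 1/(N(-1) - 77))² = (3 + 1/(4*(-1)² - 77))² = (3 + 1/(4*1 - 77))² = (3 + 1/(4 - 77))² = (3 + 1/(-73))² = (3 - 1/73)² = (218/73)² = 47524/5329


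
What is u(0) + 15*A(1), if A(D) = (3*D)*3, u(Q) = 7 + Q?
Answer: 142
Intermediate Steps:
A(D) = 9*D
u(0) + 15*A(1) = (7 + 0) + 15*(9*1) = 7 + 15*9 = 7 + 135 = 142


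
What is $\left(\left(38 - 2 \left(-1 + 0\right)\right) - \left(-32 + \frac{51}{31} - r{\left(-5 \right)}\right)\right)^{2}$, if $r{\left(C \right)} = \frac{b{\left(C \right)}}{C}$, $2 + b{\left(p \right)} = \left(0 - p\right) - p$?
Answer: $\frac{113571649}{24025} \approx 4727.2$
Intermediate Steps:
$b{\left(p \right)} = -2 - 2 p$ ($b{\left(p \right)} = -2 + \left(\left(0 - p\right) - p\right) = -2 - 2 p$)
$r{\left(C \right)} = \frac{-2 - 2 C}{C}$
$\left(\left(38 - 2 \left(-1 + 0\right)\right) - \left(-32 + \frac{51}{31} - r{\left(-5 \right)}\right)\right)^{2} = \left(\left(38 - 2 \left(-1 + 0\right)\right) + \left(\left(\left(-2 - \frac{2}{-5}\right) + 32\right) - \frac{51}{31}\right)\right)^{2} = \left(\left(38 - -2\right) + \left(\left(\left(-2 - - \frac{2}{5}\right) + 32\right) - \frac{51}{31}\right)\right)^{2} = \left(\left(38 + 2\right) + \left(\left(\left(-2 + \frac{2}{5}\right) + 32\right) - \frac{51}{31}\right)\right)^{2} = \left(40 + \left(\left(- \frac{8}{5} + 32\right) - \frac{51}{31}\right)\right)^{2} = \left(40 + \left(\frac{152}{5} - \frac{51}{31}\right)\right)^{2} = \left(40 + \frac{4457}{155}\right)^{2} = \left(\frac{10657}{155}\right)^{2} = \frac{113571649}{24025}$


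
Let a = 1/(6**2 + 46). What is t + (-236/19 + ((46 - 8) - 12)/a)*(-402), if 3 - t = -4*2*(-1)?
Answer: -16189439/19 ≈ -8.5208e+5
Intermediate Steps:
a = 1/82 (a = 1/(36 + 46) = 1/82 ≈ 0.012195)
t = -5 (t = 3 - (-4*2)*(-1) = 3 - (-8)*(-1) = 3 - 1*8 = 3 - 8 = -5)
t + (-236/19 + ((46 - 8) - 12)/a)*(-402) = -5 + (-236/19 + ((46 - 8) - 12)/(1/82))*(-402) = -5 + (-236*1/19 + (38 - 12)*82)*(-402) = -5 + (-236/19 + 26*82)*(-402) = -5 + (-236/19 + 2132)*(-402) = -5 + (40272/19)*(-402) = -5 - 16189344/19 = -16189439/19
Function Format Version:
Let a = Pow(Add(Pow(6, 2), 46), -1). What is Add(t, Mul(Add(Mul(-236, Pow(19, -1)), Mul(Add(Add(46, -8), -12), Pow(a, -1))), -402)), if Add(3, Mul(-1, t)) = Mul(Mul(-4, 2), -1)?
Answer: Rational(-16189439, 19) ≈ -8.5208e+5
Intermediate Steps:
a = Rational(1, 82) (a = Pow(Add(36, 46), -1) = Pow(82, -1) = Rational(1, 82) ≈ 0.012195)
t = -5 (t = Add(3, Mul(-1, Mul(Mul(-4, 2), -1))) = Add(3, Mul(-1, Mul(-8, -1))) = Add(3, Mul(-1, 8)) = Add(3, -8) = -5)
Add(t, Mul(Add(Mul(-236, Pow(19, -1)), Mul(Add(Add(46, -8), -12), Pow(a, -1))), -402)) = Add(-5, Mul(Add(Mul(-236, Pow(19, -1)), Mul(Add(Add(46, -8), -12), Pow(Rational(1, 82), -1))), -402)) = Add(-5, Mul(Add(Mul(-236, Rational(1, 19)), Mul(Add(38, -12), 82)), -402)) = Add(-5, Mul(Add(Rational(-236, 19), Mul(26, 82)), -402)) = Add(-5, Mul(Add(Rational(-236, 19), 2132), -402)) = Add(-5, Mul(Rational(40272, 19), -402)) = Add(-5, Rational(-16189344, 19)) = Rational(-16189439, 19)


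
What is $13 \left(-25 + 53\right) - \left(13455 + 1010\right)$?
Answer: $-14101$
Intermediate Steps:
$13 \left(-25 + 53\right) - \left(13455 + 1010\right) = 13 \cdot 28 - 14465 = 364 - 14465 = -14101$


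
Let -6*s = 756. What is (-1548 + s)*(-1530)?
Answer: 2561220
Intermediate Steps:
s = -126 (s = -⅙*756 = -126)
(-1548 + s)*(-1530) = (-1548 - 126)*(-1530) = -1674*(-1530) = 2561220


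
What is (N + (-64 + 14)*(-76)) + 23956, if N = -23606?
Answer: 4150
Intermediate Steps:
(N + (-64 + 14)*(-76)) + 23956 = (-23606 + (-64 + 14)*(-76)) + 23956 = (-23606 - 50*(-76)) + 23956 = (-23606 + 3800) + 23956 = -19806 + 23956 = 4150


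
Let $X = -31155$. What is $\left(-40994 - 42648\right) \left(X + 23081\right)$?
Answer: $675325508$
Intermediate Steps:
$\left(-40994 - 42648\right) \left(X + 23081\right) = \left(-40994 - 42648\right) \left(-31155 + 23081\right) = \left(-83642\right) \left(-8074\right) = 675325508$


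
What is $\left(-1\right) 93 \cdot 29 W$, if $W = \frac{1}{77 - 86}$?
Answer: $\frac{899}{3} \approx 299.67$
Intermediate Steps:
$W = - \frac{1}{9}$ ($W = \frac{1}{-9} = - \frac{1}{9} \approx -0.11111$)
$\left(-1\right) 93 \cdot 29 W = \left(-1\right) 93 \cdot 29 \left(- \frac{1}{9}\right) = \left(-93\right) 29 \left(- \frac{1}{9}\right) = \left(-2697\right) \left(- \frac{1}{9}\right) = \frac{899}{3}$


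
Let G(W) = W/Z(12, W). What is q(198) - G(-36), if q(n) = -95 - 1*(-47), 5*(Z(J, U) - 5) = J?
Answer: -1596/37 ≈ -43.135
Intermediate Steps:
Z(J, U) = 5 + J/5
q(n) = -48 (q(n) = -95 + 47 = -48)
G(W) = 5*W/37 (G(W) = W/(5 + (1/5)*12) = W/(5 + 12/5) = W/(37/5) = W*(5/37) = 5*W/37)
q(198) - G(-36) = -48 - 5*(-36)/37 = -48 - 1*(-180/37) = -48 + 180/37 = -1596/37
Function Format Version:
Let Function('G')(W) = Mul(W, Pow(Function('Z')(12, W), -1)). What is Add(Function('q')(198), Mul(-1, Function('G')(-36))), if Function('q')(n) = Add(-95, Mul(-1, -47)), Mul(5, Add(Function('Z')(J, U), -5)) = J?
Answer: Rational(-1596, 37) ≈ -43.135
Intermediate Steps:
Function('Z')(J, U) = Add(5, Mul(Rational(1, 5), J))
Function('q')(n) = -48 (Function('q')(n) = Add(-95, 47) = -48)
Function('G')(W) = Mul(Rational(5, 37), W) (Function('G')(W) = Mul(W, Pow(Add(5, Mul(Rational(1, 5), 12)), -1)) = Mul(W, Pow(Add(5, Rational(12, 5)), -1)) = Mul(W, Pow(Rational(37, 5), -1)) = Mul(W, Rational(5, 37)) = Mul(Rational(5, 37), W))
Add(Function('q')(198), Mul(-1, Function('G')(-36))) = Add(-48, Mul(-1, Mul(Rational(5, 37), -36))) = Add(-48, Mul(-1, Rational(-180, 37))) = Add(-48, Rational(180, 37)) = Rational(-1596, 37)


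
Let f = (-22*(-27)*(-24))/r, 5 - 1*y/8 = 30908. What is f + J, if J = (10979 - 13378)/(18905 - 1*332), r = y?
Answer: -13679737/191320473 ≈ -0.071502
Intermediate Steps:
y = -247224 (y = 40 - 8*30908 = 40 - 247264 = -247224)
r = -247224
J = -2399/18573 (J = -2399/(18905 - 332) = -2399/18573 ≈ -0.12917)
f = 594/10301 (f = (-22*(-27)*(-24))/(-247224) = (594*(-24))*(-1/247224) = -14256*(-1/247224) = 594/10301 ≈ 0.057664)
f + J = 594/10301 - 2399/18573 = -13679737/191320473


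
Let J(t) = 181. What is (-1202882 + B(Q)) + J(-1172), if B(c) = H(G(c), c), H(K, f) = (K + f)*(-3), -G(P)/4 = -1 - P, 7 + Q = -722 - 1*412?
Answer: -1185598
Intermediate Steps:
Q = -1141 (Q = -7 + (-722 - 1*412) = -7 + (-722 - 412) = -7 - 1134 = -1141)
G(P) = 4 + 4*P (G(P) = -4*(-1 - P) = 4 + 4*P)
H(K, f) = -3*K - 3*f
B(c) = -12 - 15*c (B(c) = -3*(4 + 4*c) - 3*c = (-12 - 12*c) - 3*c = -12 - 15*c)
(-1202882 + B(Q)) + J(-1172) = (-1202882 + (-12 - 15*(-1141))) + 181 = (-1202882 + (-12 + 17115)) + 181 = (-1202882 + 17103) + 181 = -1185779 + 181 = -1185598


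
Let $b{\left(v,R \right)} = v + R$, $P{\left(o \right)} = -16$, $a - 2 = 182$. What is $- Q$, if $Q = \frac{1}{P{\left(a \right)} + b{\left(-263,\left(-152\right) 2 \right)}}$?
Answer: $\frac{1}{583} \approx 0.0017153$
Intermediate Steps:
$a = 184$ ($a = 2 + 182 = 184$)
$b{\left(v,R \right)} = R + v$
$Q = - \frac{1}{583}$ ($Q = \frac{1}{-16 - 567} = \frac{1}{-583} = - \frac{1}{583} \approx -0.0017153$)
$- Q = \left(-1\right) \left(- \frac{1}{583}\right) = \frac{1}{583}$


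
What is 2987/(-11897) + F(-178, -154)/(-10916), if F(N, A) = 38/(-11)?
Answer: -179107463/714272086 ≈ -0.25076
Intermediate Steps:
F(N, A) = -38/11 (F(N, A) = 38*(-1/11) = -38/11)
2987/(-11897) + F(-178, -154)/(-10916) = 2987/(-11897) - 38/11/(-10916) = 2987*(-1/11897) - 38/11*(-1/10916) = -2987/11897 + 19/60038 = -179107463/714272086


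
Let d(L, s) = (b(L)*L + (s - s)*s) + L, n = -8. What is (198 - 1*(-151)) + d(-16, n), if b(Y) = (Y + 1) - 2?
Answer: 605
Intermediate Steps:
b(Y) = -1 + Y (b(Y) = (1 + Y) - 2 = -1 + Y)
d(L, s) = L + L*(-1 + L) (d(L, s) = ((-1 + L)*L + (s - s)*s) + L = (L*(-1 + L) + 0*s) + L = (L*(-1 + L) + 0) + L = L*(-1 + L) + L = L + L*(-1 + L))
(198 - 1*(-151)) + d(-16, n) = (198 - 1*(-151)) + (-16)² = (198 + 151) + 256 = 349 + 256 = 605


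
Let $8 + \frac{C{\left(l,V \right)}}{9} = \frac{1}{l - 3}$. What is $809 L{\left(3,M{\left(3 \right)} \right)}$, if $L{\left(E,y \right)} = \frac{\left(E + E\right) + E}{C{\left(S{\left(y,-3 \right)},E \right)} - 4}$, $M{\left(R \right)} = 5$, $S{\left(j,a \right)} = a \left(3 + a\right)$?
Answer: $- \frac{7281}{79} \approx -92.165$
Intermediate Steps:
$C{\left(l,V \right)} = -72 + \frac{9}{-3 + l}$ ($C{\left(l,V \right)} = -72 + \frac{9}{l - 3} = -72 + \frac{9}{-3 + l}$)
$L{\left(E,y \right)} = - \frac{3 E}{79}$ ($L{\left(E,y \right)} = \frac{\left(E + E\right) + E}{\frac{9 \left(25 - 8 \left(- 3 \left(3 - 3\right)\right)\right)}{-3 - 3 \left(3 - 3\right)} - 4} = \frac{2 E + E}{\frac{9 \left(25 - 8 \left(\left(-3\right) 0\right)\right)}{-3 - 0} - 4} = \frac{3 E}{\frac{9 \left(25 - 0\right)}{-3 + 0} - 4} = \frac{3 E}{\frac{9 \left(25 + 0\right)}{-3} - 4} = \frac{3 E}{9 \left(- \frac{1}{3}\right) 25 - 4} = \frac{3 E}{-75 - 4} = \frac{3 E}{-79} = 3 E \left(- \frac{1}{79}\right) = - \frac{3 E}{79}$)
$809 L{\left(3,M{\left(3 \right)} \right)} = 809 \left(\left(- \frac{3}{79}\right) 3\right) = 809 \left(- \frac{9}{79}\right) = - \frac{7281}{79}$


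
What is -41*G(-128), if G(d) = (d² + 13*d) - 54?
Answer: -601306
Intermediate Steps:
G(d) = -54 + d² + 13*d
-41*G(-128) = -41*(-54 + (-128)² + 13*(-128)) = -41*(-54 + 16384 - 1664) = -41*14666 = -601306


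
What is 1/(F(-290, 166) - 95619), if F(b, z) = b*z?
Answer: -1/143759 ≈ -6.9561e-6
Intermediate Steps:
1/(F(-290, 166) - 95619) = 1/(-290*166 - 95619) = 1/(-48140 - 95619) = 1/(-143759) = -1/143759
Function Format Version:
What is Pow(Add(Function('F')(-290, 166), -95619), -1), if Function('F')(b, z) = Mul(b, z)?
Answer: Rational(-1, 143759) ≈ -6.9561e-6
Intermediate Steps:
Pow(Add(Function('F')(-290, 166), -95619), -1) = Pow(Add(Mul(-290, 166), -95619), -1) = Pow(Add(-48140, -95619), -1) = Pow(-143759, -1) = Rational(-1, 143759)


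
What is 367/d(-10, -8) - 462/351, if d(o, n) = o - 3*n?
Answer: 40783/1638 ≈ 24.898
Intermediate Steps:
367/d(-10, -8) - 462/351 = 367/(-10 - 3*(-8)) - 462/351 = 367/(-10 + 24) - 462*1/351 = 367/14 - 154/117 = 40783/1638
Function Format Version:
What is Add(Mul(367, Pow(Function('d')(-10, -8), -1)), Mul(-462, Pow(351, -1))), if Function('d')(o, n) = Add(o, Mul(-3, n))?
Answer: Rational(40783, 1638) ≈ 24.898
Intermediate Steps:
Add(Mul(367, Pow(Function('d')(-10, -8), -1)), Mul(-462, Pow(351, -1))) = Add(Mul(367, Pow(Add(-10, Mul(-3, -8)), -1)), Mul(-462, Pow(351, -1))) = Add(Mul(367, Pow(Add(-10, 24), -1)), Mul(-462, Rational(1, 351))) = Add(Mul(367, Pow(14, -1)), Rational(-154, 117)) = Add(Mul(367, Rational(1, 14)), Rational(-154, 117)) = Add(Rational(367, 14), Rational(-154, 117)) = Rational(40783, 1638)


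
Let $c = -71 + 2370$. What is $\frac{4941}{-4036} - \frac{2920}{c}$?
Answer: $- \frac{23144479}{9278764} \approx -2.4944$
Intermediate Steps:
$c = 2299$
$\frac{4941}{-4036} - \frac{2920}{c} = \frac{4941}{-4036} - \frac{2920}{2299} = 4941 \left(- \frac{1}{4036}\right) - \frac{2920}{2299} = - \frac{4941}{4036} - \frac{2920}{2299} = - \frac{23144479}{9278764}$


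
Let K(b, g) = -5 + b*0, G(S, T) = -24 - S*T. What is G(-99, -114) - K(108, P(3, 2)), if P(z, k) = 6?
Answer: -11305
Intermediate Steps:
G(S, T) = -24 - S*T
K(b, g) = -5 (K(b, g) = -5 + 0 = -5)
G(-99, -114) - K(108, P(3, 2)) = (-24 - 1*(-99)*(-114)) - 1*(-5) = (-24 - 11286) + 5 = -11310 + 5 = -11305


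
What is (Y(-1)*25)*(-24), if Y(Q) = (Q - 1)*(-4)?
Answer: -4800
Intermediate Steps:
Y(Q) = 4 - 4*Q (Y(Q) = (-1 + Q)*(-4) = 4 - 4*Q)
(Y(-1)*25)*(-24) = ((4 - 4*(-1))*25)*(-24) = ((4 + 4)*25)*(-24) = (8*25)*(-24) = 200*(-24) = -4800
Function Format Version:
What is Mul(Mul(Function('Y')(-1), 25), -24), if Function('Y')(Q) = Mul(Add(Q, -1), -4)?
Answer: -4800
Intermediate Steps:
Function('Y')(Q) = Add(4, Mul(-4, Q)) (Function('Y')(Q) = Mul(Add(-1, Q), -4) = Add(4, Mul(-4, Q)))
Mul(Mul(Function('Y')(-1), 25), -24) = Mul(Mul(Add(4, Mul(-4, -1)), 25), -24) = Mul(Mul(Add(4, 4), 25), -24) = Mul(Mul(8, 25), -24) = Mul(200, -24) = -4800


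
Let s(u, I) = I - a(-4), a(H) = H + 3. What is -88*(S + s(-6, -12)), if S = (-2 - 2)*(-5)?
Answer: -792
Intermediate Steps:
a(H) = 3 + H
S = 20 (S = -4*(-5) = 20)
s(u, I) = 1 + I (s(u, I) = I - (3 - 4) = I - 1*(-1) = I + 1 = 1 + I)
-88*(S + s(-6, -12)) = -88*(20 + (1 - 12)) = -88*(20 - 11) = -88*9 = -792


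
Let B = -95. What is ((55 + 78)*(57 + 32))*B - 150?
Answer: -1124665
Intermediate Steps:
((55 + 78)*(57 + 32))*B - 150 = ((55 + 78)*(57 + 32))*(-95) - 150 = (133*89)*(-95) - 150 = 11837*(-95) - 150 = -1124515 - 150 = -1124665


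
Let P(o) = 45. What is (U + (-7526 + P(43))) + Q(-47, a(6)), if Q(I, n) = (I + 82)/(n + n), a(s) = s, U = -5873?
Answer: -160213/12 ≈ -13351.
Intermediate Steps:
Q(I, n) = (82 + I)/(2*n) (Q(I, n) = (82 + I)/((2*n)) = (82 + I)*(1/(2*n)) = (82 + I)/(2*n))
(U + (-7526 + P(43))) + Q(-47, a(6)) = (-5873 + (-7526 + 45)) + (½)*(82 - 47)/6 = (-5873 - 7481) + (½)*(⅙)*35 = -13354 + 35/12 = -160213/12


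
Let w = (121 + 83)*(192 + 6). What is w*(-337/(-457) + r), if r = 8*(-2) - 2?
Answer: -318652488/457 ≈ -6.9727e+5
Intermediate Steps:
w = 40392 (w = 204*198 = 40392)
r = -18 (r = -16 - 2 = -18)
w*(-337/(-457) + r) = 40392*(-337/(-457) - 18) = 40392*(-337*(-1/457) - 18) = 40392*(337/457 - 18) = 40392*(-7889/457) = -318652488/457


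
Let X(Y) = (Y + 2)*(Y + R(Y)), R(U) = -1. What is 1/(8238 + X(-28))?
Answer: 1/8992 ≈ 0.00011121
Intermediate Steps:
X(Y) = (-1 + Y)*(2 + Y) (X(Y) = (Y + 2)*(Y - 1) = (2 + Y)*(-1 + Y) = (-1 + Y)*(2 + Y))
1/(8238 + X(-28)) = 1/(8238 + (-2 - 28 + (-28)²)) = 1/(8238 + (-2 - 28 + 784)) = 1/(8238 + 754) = 1/8992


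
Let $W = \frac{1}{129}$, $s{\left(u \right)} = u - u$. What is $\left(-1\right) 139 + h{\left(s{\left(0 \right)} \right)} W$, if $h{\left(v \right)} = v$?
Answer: $-139$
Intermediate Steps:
$s{\left(u \right)} = 0$
$W = \frac{1}{129} \approx 0.0077519$
$\left(-1\right) 139 + h{\left(s{\left(0 \right)} \right)} W = \left(-1\right) 139 + 0 \cdot \frac{1}{129} = -139 + 0 = -139$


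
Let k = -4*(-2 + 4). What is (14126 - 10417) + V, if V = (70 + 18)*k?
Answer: 3005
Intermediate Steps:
k = -8 (k = -4*2 = -8)
V = -704 (V = (70 + 18)*(-8) = 88*(-8) = -704)
(14126 - 10417) + V = (14126 - 10417) - 704 = 3709 - 704 = 3005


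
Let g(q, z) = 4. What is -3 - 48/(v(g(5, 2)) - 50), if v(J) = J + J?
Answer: -13/7 ≈ -1.8571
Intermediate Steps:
v(J) = 2*J
-3 - 48/(v(g(5, 2)) - 50) = -3 - 48/(2*4 - 50) = -3 - 48/(8 - 50) = -3 - 48/(-42) = -3 - 1/42*(-48) = -3 + 8/7 = -13/7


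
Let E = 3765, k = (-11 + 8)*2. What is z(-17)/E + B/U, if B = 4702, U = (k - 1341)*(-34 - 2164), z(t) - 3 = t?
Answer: -3957809/1857843015 ≈ -0.0021303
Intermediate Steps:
k = -6 (k = -3*2 = -6)
z(t) = 3 + t
U = 2960706 (U = (-6 - 1341)*(-34 - 2164) = -1347*(-2198) = 2960706)
z(-17)/E + B/U = (3 - 17)/3765 + 4702/2960706 = -14*1/3765 + 4702*(1/2960706) = -14/3765 + 2351/1480353 = -3957809/1857843015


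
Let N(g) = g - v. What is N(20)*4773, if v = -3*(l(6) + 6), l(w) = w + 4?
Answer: 324564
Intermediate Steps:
l(w) = 4 + w
v = -48 (v = -3*((4 + 6) + 6) = -3*(10 + 6) = -3*16 = -48)
N(g) = 48 + g (N(g) = g - 1*(-48) = g + 48 = 48 + g)
N(20)*4773 = (48 + 20)*4773 = 68*4773 = 324564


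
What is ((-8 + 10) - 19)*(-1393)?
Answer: 23681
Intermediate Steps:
((-8 + 10) - 19)*(-1393) = (2 - 19)*(-1393) = -17*(-1393) = 23681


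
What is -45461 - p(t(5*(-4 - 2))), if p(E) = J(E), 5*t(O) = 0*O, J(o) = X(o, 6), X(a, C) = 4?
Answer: -45465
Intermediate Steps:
J(o) = 4
t(O) = 0 (t(O) = (0*O)/5 = (1/5)*0 = 0)
p(E) = 4
-45461 - p(t(5*(-4 - 2))) = -45461 - 1*4 = -45461 - 4 = -45465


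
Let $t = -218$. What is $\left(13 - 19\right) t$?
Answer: $1308$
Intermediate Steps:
$\left(13 - 19\right) t = \left(13 - 19\right) \left(-218\right) = \left(-6\right) \left(-218\right) = 1308$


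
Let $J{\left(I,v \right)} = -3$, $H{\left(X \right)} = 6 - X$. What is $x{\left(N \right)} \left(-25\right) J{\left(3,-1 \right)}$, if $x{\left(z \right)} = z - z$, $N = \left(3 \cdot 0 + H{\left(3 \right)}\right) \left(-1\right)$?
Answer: $0$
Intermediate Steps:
$N = -3$ ($N = \left(3 \cdot 0 + \left(6 - 3\right)\right) \left(-1\right) = \left(0 + \left(6 - 3\right)\right) \left(-1\right) = \left(0 + 3\right) \left(-1\right) = 3 \left(-1\right) = -3$)
$x{\left(z \right)} = 0$
$x{\left(N \right)} \left(-25\right) J{\left(3,-1 \right)} = 0 \left(-25\right) \left(-3\right) = 0 \left(-3\right) = 0$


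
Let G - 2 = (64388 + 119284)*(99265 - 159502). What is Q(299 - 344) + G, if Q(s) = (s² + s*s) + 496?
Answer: -11063845716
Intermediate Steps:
Q(s) = 496 + 2*s² (Q(s) = (s² + s²) + 496 = 2*s² + 496 = 496 + 2*s²)
G = -11063850262 (G = 2 + (64388 + 119284)*(99265 - 159502) = 2 + 183672*(-60237) = 2 - 11063850264 = -11063850262)
Q(299 - 344) + G = (496 + 2*(299 - 344)²) - 11063850262 = (496 + 2*(-45)²) - 11063850262 = (496 + 2*2025) - 11063850262 = (496 + 4050) - 11063850262 = 4546 - 11063850262 = -11063845716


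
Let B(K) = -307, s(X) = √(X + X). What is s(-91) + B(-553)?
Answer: -307 + I*√182 ≈ -307.0 + 13.491*I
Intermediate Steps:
s(X) = √2*√X (s(X) = √(2*X) = √2*√X)
s(-91) + B(-553) = √2*√(-91) - 307 = √2*(I*√91) - 307 = I*√182 - 307 = -307 + I*√182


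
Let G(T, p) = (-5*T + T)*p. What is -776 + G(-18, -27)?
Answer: -2720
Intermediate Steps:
G(T, p) = -4*T*p (G(T, p) = (-4*T)*p = -4*T*p)
-776 + G(-18, -27) = -776 - 4*(-18)*(-27) = -776 - 1944 = -2720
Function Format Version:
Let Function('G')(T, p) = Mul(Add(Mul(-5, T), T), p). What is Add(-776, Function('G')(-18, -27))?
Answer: -2720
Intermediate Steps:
Function('G')(T, p) = Mul(-4, T, p) (Function('G')(T, p) = Mul(Mul(-4, T), p) = Mul(-4, T, p))
Add(-776, Function('G')(-18, -27)) = Add(-776, Mul(-4, -18, -27)) = Add(-776, -1944) = -2720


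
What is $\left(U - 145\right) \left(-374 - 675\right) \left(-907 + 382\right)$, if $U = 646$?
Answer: $275913225$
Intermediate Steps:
$\left(U - 145\right) \left(-374 - 675\right) \left(-907 + 382\right) = \left(646 - 145\right) \left(-374 - 675\right) \left(-907 + 382\right) = 501 \left(-1049\right) \left(-525\right) = \left(-525549\right) \left(-525\right) = 275913225$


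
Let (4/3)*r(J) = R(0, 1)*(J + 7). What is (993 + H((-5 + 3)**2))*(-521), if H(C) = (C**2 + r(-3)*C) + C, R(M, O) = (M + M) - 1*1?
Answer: -521521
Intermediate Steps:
R(M, O) = -1 + 2*M (R(M, O) = 2*M - 1 = -1 + 2*M)
r(J) = -21/4 - 3*J/4 (r(J) = 3*((-1 + 2*0)*(J + 7))/4 = 3*((-1 + 0)*(7 + J))/4 = 3*(-(7 + J))/4 = 3*(-7 - J)/4 = -21/4 - 3*J/4)
H(C) = C**2 - 2*C (H(C) = (C**2 + (-21/4 - 3/4*(-3))*C) + C = (C**2 + (-21/4 + 9/4)*C) + C = (C**2 - 3*C) + C = C**2 - 2*C)
(993 + H((-5 + 3)**2))*(-521) = (993 + (-5 + 3)**2*(-2 + (-5 + 3)**2))*(-521) = (993 + (-2)**2*(-2 + (-2)**2))*(-521) = (993 + 4*(-2 + 4))*(-521) = (993 + 4*2)*(-521) = (993 + 8)*(-521) = 1001*(-521) = -521521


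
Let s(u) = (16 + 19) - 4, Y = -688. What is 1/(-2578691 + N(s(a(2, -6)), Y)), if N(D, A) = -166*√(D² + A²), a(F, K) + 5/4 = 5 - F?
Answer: -2578691/6636577324901 + 166*√474305/6636577324901 ≈ -3.7133e-7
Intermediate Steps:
a(F, K) = 15/4 - F (a(F, K) = -5/4 + (5 - F) = 15/4 - F)
s(u) = 31 (s(u) = 35 - 4 = 31)
N(D, A) = -166*√(A² + D²)
1/(-2578691 + N(s(a(2, -6)), Y)) = 1/(-2578691 - 166*√((-688)² + 31²)) = 1/(-2578691 - 166*√(473344 + 961)) = 1/(-2578691 - 166*√474305)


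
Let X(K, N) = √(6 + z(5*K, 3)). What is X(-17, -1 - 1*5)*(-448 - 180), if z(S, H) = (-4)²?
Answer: -628*√22 ≈ -2945.6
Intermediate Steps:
z(S, H) = 16
X(K, N) = √22 (X(K, N) = √(6 + 16) = √22)
X(-17, -1 - 1*5)*(-448 - 180) = √22*(-448 - 180) = √22*(-628) = -628*√22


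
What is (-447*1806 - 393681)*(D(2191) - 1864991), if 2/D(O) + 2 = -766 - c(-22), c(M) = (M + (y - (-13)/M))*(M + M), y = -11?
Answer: 2515278765452922/1123 ≈ 2.2398e+12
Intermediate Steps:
c(M) = 2*M*(-11 + M + 13/M) (c(M) = (M + (-11 - (-13)/M))*(M + M) = (M + (-11 + 13/M))*(2*M) = (-11 + M + 13/M)*(2*M) = 2*M*(-11 + M + 13/M))
D(O) = -1/1123 (D(O) = 2/(-2 + (-766 - (26 - 22*(-22) + 2*(-22)²))) = 2/(-2 + (-766 - (26 + 484 + 2*484))) = 2/(-2 + (-766 - (26 + 484 + 968))) = 2/(-2 + (-766 - 1*1478)) = 2/(-2 + (-766 - 1478)) = 2/(-2 - 2244) = 2/(-2246) = 2*(-1/2246) = -1/1123)
(-447*1806 - 393681)*(D(2191) - 1864991) = (-447*1806 - 393681)*(-1/1123 - 1864991) = (-807282 - 393681)*(-2094384894/1123) = -1200963*(-2094384894/1123) = 2515278765452922/1123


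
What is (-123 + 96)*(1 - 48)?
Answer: 1269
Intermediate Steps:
(-123 + 96)*(1 - 48) = -27*(-47) = 1269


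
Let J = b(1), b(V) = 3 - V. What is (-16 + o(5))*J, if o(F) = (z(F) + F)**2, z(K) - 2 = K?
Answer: 256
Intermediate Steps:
z(K) = 2 + K
o(F) = (2 + 2*F)**2 (o(F) = ((2 + F) + F)**2 = (2 + 2*F)**2)
J = 2 (J = 3 - 1*1 = 3 - 1 = 2)
(-16 + o(5))*J = (-16 + 4*(1 + 5)**2)*2 = (-16 + 4*6**2)*2 = (-16 + 4*36)*2 = (-16 + 144)*2 = 128*2 = 256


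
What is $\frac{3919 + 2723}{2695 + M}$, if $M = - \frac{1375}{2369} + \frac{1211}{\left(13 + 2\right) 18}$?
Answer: $\frac{4248422460}{1726300459} \approx 2.461$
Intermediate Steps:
$M = \frac{2497609}{639630}$ ($M = \left(-1375\right) \frac{1}{2369} + \frac{1211}{15 \cdot 18} = - \frac{1375}{2369} + \frac{1211}{270} = \frac{2497609}{639630} \approx 3.9048$)
$\frac{3919 + 2723}{2695 + M} = \frac{3919 + 2723}{2695 + \frac{2497609}{639630}} = \frac{6642}{\frac{1726300459}{639630}} = 6642 \cdot \frac{639630}{1726300459} = \frac{4248422460}{1726300459}$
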